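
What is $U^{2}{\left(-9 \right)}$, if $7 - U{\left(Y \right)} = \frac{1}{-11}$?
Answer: $\frac{6084}{121} \approx 50.281$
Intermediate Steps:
$U{\left(Y \right)} = \frac{78}{11}$ ($U{\left(Y \right)} = 7 - \frac{1}{-11} = 7 - - \frac{1}{11} = 7 + \frac{1}{11} = \frac{78}{11}$)
$U^{2}{\left(-9 \right)} = \left(\frac{78}{11}\right)^{2} = \frac{6084}{121}$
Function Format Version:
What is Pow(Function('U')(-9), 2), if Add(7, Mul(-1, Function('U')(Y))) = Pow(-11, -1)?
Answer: Rational(6084, 121) ≈ 50.281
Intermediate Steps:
Function('U')(Y) = Rational(78, 11) (Function('U')(Y) = Add(7, Mul(-1, Pow(-11, -1))) = Add(7, Mul(-1, Rational(-1, 11))) = Add(7, Rational(1, 11)) = Rational(78, 11))
Pow(Function('U')(-9), 2) = Pow(Rational(78, 11), 2) = Rational(6084, 121)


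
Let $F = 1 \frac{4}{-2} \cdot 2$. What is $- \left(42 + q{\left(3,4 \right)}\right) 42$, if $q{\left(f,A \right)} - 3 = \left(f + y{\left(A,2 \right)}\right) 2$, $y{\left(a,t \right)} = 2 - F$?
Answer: $-2646$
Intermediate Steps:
$F = -4$ ($F = 1 \cdot 4 \left(- \frac{1}{2}\right) 2 = 1 \left(-2\right) 2 = \left(-2\right) 2 = -4$)
$y{\left(a,t \right)} = 6$ ($y{\left(a,t \right)} = 2 - -4 = 2 + 4 = 6$)
$q{\left(f,A \right)} = 15 + 2 f$ ($q{\left(f,A \right)} = 3 + \left(f + 6\right) 2 = 3 + \left(6 + f\right) 2 = 3 + \left(12 + 2 f\right) = 15 + 2 f$)
$- \left(42 + q{\left(3,4 \right)}\right) 42 = - \left(42 + \left(15 + 2 \cdot 3\right)\right) 42 = - \left(42 + \left(15 + 6\right)\right) 42 = - \left(42 + 21\right) 42 = - 63 \cdot 42 = \left(-1\right) 2646 = -2646$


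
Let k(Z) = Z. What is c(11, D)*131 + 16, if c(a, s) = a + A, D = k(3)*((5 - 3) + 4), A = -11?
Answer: 16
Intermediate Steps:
D = 18 (D = 3*((5 - 3) + 4) = 3*(2 + 4) = 3*6 = 18)
c(a, s) = -11 + a (c(a, s) = a - 11 = -11 + a)
c(11, D)*131 + 16 = (-11 + 11)*131 + 16 = 0*131 + 16 = 0 + 16 = 16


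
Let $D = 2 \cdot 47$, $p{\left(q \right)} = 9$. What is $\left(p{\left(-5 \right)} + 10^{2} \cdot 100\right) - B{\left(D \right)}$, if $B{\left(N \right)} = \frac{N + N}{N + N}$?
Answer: $10008$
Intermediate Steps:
$D = 94$
$B{\left(N \right)} = 1$ ($B{\left(N \right)} = \frac{2 N}{2 N} = 2 N \frac{1}{2 N} = 1$)
$\left(p{\left(-5 \right)} + 10^{2} \cdot 100\right) - B{\left(D \right)} = \left(9 + 10^{2} \cdot 100\right) - 1 = \left(9 + 100 \cdot 100\right) - 1 = \left(9 + 10000\right) - 1 = 10009 - 1 = 10008$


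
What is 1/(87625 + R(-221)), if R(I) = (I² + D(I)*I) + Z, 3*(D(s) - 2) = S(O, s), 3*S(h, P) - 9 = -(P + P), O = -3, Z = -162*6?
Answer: 9/1115797 ≈ 8.0660e-6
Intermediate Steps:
Z = -972
S(h, P) = 3 - 2*P/3 (S(h, P) = 3 + (-(P + P))/3 = 3 + (-2*P)/3 = 3 - 2*P/3)
D(s) = 3 - 2*s/9 (D(s) = 2 + (3 - 2*s/3)/3 = 2 + (1 - 2*s/9) = 3 - 2*s/9)
R(I) = -972 + I² + I*(3 - 2*I/9) (R(I) = (I² + (3 - 2*I/9)*I) - 972 = (I² + I*(3 - 2*I/9)) - 972 = -972 + I² + I*(3 - 2*I/9))
1/(87625 + R(-221)) = 1/(87625 + (-972 + 3*(-221) + (7/9)*(-221)²)) = 1/(87625 + (-972 - 663 + (7/9)*48841)) = 1/(87625 + (-972 - 663 + 341887/9)) = 1/(87625 + 327172/9) = 1/(1115797/9) = 9/1115797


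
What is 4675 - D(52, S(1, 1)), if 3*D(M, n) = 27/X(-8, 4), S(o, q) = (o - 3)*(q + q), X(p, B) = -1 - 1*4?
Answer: 23384/5 ≈ 4676.8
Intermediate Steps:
X(p, B) = -5 (X(p, B) = -1 - 4 = -5)
S(o, q) = 2*q*(-3 + o) (S(o, q) = (-3 + o)*(2*q) = 2*q*(-3 + o))
D(M, n) = -9/5 (D(M, n) = (27/(-5))/3 = (27*(-⅕))/3 = (⅓)*(-27/5) = -9/5)
4675 - D(52, S(1, 1)) = 4675 - 1*(-9/5) = 4675 + 9/5 = 23384/5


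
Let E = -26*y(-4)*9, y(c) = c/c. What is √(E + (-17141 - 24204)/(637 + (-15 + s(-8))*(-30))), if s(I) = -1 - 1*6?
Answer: I*√447261371/1297 ≈ 16.306*I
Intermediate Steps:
s(I) = -7 (s(I) = -1 - 6 = -7)
y(c) = 1
E = -234 (E = -26*1*9 = -26*9 = -234)
√(E + (-17141 - 24204)/(637 + (-15 + s(-8))*(-30))) = √(-234 + (-17141 - 24204)/(637 + (-15 - 7)*(-30))) = √(-234 - 41345/(637 - 22*(-30))) = √(-234 - 41345/(637 + 660)) = √(-234 - 41345/1297) = √(-344843/1297) = I*√447261371/1297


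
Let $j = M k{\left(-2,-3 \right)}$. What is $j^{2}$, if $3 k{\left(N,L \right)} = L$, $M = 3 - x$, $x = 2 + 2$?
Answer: $1$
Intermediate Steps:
$x = 4$
$M = -1$ ($M = 3 - 4 = -1$)
$k{\left(N,L \right)} = \frac{L}{3}$
$j = 1$ ($j = - \frac{-3}{3} = \left(-1\right) \left(-1\right) = 1$)
$j^{2} = 1^{2} = 1$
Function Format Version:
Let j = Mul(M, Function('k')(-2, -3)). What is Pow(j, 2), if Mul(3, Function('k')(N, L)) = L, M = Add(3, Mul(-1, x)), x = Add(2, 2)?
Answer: 1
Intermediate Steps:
x = 4
M = -1 (M = Add(3, Mul(-1, 4)) = Add(3, -4) = -1)
Function('k')(N, L) = Mul(Rational(1, 3), L)
j = 1 (j = Mul(-1, Mul(Rational(1, 3), -3)) = Mul(-1, -1) = 1)
Pow(j, 2) = Pow(1, 2) = 1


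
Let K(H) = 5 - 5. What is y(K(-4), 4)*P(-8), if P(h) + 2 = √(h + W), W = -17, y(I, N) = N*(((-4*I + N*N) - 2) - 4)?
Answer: -80 + 200*I ≈ -80.0 + 200.0*I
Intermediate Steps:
K(H) = 0
y(I, N) = N*(-6 + N² - 4*I) (y(I, N) = N*(((-4*I + N²) - 2) - 4) = N*(((N² - 4*I) - 2) - 4) = N*((-2 + N² - 4*I) - 4) = N*(-6 + N² - 4*I))
P(h) = -2 + √(-17 + h) (P(h) = -2 + √(h - 17) = -2 + √(-17 + h))
y(K(-4), 4)*P(-8) = (4*(-6 + 4² - 4*0))*(-2 + √(-17 - 8)) = (4*(-6 + 16 + 0))*(-2 + √(-25)) = (4*10)*(-2 + 5*I) = 40*(-2 + 5*I) = -80 + 200*I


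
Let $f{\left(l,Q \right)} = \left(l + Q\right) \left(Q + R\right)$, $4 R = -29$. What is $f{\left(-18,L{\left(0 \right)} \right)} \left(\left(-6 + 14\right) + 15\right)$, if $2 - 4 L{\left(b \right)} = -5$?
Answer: $\frac{16445}{8} \approx 2055.6$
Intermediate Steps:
$R = - \frac{29}{4}$ ($R = \frac{1}{4} \left(-29\right) = - \frac{29}{4} \approx -7.25$)
$L{\left(b \right)} = \frac{7}{4}$ ($L{\left(b \right)} = \frac{1}{2} - - \frac{5}{4} = \frac{1}{2} + \frac{5}{4} = \frac{7}{4}$)
$f{\left(l,Q \right)} = \left(- \frac{29}{4} + Q\right) \left(Q + l\right)$ ($f{\left(l,Q \right)} = \left(l + Q\right) \left(Q - \frac{29}{4}\right) = \left(Q + l\right) \left(- \frac{29}{4} + Q\right) = \left(- \frac{29}{4} + Q\right) \left(Q + l\right)$)
$f{\left(-18,L{\left(0 \right)} \right)} \left(\left(-6 + 14\right) + 15\right) = \left(\left(\frac{7}{4}\right)^{2} - \frac{203}{16} - - \frac{261}{2} + \frac{7}{4} \left(-18\right)\right) \left(\left(-6 + 14\right) + 15\right) = \left(\frac{49}{16} - \frac{203}{16} + \frac{261}{2} - \frac{63}{2}\right) \left(8 + 15\right) = \frac{715}{8} \cdot 23 = \frac{16445}{8}$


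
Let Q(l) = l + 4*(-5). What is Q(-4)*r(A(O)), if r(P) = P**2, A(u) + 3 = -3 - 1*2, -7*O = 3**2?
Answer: -1536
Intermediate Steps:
O = -9/7 (O = -1/7*3**2 = -1/7*9 = -9/7 ≈ -1.2857)
A(u) = -8 (A(u) = -3 + (-3 - 1*2) = -3 + (-3 - 2) = -3 - 5 = -8)
Q(l) = -20 + l (Q(l) = l - 20 = -20 + l)
Q(-4)*r(A(O)) = (-20 - 4)*(-8)**2 = -24*64 = -1536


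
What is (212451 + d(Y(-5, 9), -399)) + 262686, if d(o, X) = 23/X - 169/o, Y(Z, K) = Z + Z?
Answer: 1895863831/3990 ≈ 4.7515e+5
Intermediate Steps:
Y(Z, K) = 2*Z
d(o, X) = -169/o + 23/X
(212451 + d(Y(-5, 9), -399)) + 262686 = (212451 + (-169/(2*(-5)) + 23/(-399))) + 262686 = (212451 + (-169/(-10) + 23*(-1/399))) + 262686 = (212451 + (-169*(-⅒) - 23/399)) + 262686 = (212451 + (169/10 - 23/399)) + 262686 = (212451 + 67201/3990) + 262686 = 847746691/3990 + 262686 = 1895863831/3990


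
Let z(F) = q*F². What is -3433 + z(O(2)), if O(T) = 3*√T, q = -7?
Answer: -3559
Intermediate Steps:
z(F) = -7*F²
-3433 + z(O(2)) = -3433 - 7*(3*√2)² = -3433 - 7*18 = -3433 - 126 = -3559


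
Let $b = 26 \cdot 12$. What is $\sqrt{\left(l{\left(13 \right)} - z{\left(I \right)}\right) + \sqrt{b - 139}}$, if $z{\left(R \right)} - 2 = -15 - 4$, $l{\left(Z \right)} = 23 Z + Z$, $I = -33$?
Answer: $\sqrt{329 + \sqrt{173}} \approx 18.497$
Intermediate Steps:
$l{\left(Z \right)} = 24 Z$
$z{\left(R \right)} = -17$ ($z{\left(R \right)} = 2 - 19 = -17$)
$b = 312$
$\sqrt{\left(l{\left(13 \right)} - z{\left(I \right)}\right) + \sqrt{b - 139}} = \sqrt{\left(24 \cdot 13 - -17\right) + \sqrt{312 - 139}} = \sqrt{\left(312 + 17\right) + \sqrt{173}} = \sqrt{329 + \sqrt{173}}$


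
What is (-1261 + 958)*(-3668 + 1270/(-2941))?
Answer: 3269023974/2941 ≈ 1.1115e+6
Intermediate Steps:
(-1261 + 958)*(-3668 + 1270/(-2941)) = -303*(-3668 + 1270*(-1/2941)) = -303*(-3668 - 1270/2941) = -303*(-10788858/2941) = 3269023974/2941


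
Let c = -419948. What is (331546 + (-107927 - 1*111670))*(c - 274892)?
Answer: -77786643160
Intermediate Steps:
(331546 + (-107927 - 1*111670))*(c - 274892) = (331546 + (-107927 - 1*111670))*(-419948 - 274892) = (331546 + (-107927 - 111670))*(-694840) = (331546 - 219597)*(-694840) = 111949*(-694840) = -77786643160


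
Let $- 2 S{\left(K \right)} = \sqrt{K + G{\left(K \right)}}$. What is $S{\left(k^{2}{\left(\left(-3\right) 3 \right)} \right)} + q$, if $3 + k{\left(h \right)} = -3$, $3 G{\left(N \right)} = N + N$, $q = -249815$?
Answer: $-249815 - \sqrt{15} \approx -2.4982 \cdot 10^{5}$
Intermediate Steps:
$G{\left(N \right)} = \frac{2 N}{3}$ ($G{\left(N \right)} = \frac{N + N}{3} = \frac{2 N}{3}$)
$k{\left(h \right)} = -6$ ($k{\left(h \right)} = -3 - 3 = -6$)
$S{\left(K \right)} = - \frac{\sqrt{15} \sqrt{K}}{6}$ ($S{\left(K \right)} = - \frac{\sqrt{K + \frac{2 K}{3}}}{2} = - \frac{\sqrt{\frac{5 K}{3}}}{2} = - \frac{\frac{1}{3} \sqrt{15} \sqrt{K}}{2} = - \frac{\sqrt{15} \sqrt{K}}{6}$)
$S{\left(k^{2}{\left(\left(-3\right) 3 \right)} \right)} + q = - \frac{\sqrt{15} \sqrt{\left(-6\right)^{2}}}{6} - 249815 = - \frac{\sqrt{15} \sqrt{36}}{6} - 249815 = \left(- \frac{1}{6}\right) \sqrt{15} \cdot 6 - 249815 = - \sqrt{15} - 249815 = -249815 - \sqrt{15}$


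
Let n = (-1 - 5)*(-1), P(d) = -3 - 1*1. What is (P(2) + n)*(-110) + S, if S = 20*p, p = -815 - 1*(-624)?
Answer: -4040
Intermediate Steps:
P(d) = -4 (P(d) = -3 - 1 = -4)
p = -191 (p = -815 + 624 = -191)
n = 6 (n = -6*(-1) = 6)
S = -3820 (S = 20*(-191) = -3820)
(P(2) + n)*(-110) + S = (-4 + 6)*(-110) - 3820 = 2*(-110) - 3820 = -220 - 3820 = -4040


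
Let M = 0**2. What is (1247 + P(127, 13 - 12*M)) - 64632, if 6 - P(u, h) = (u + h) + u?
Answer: -63646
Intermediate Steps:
M = 0
P(u, h) = 6 - h - 2*u (P(u, h) = 6 - ((u + h) + u) = 6 - ((h + u) + u) = 6 - (h + 2*u) = 6 + (-h - 2*u) = 6 - h - 2*u)
(1247 + P(127, 13 - 12*M)) - 64632 = (1247 + (6 - (13 - 12*0) - 2*127)) - 64632 = (1247 + (6 - (13 + 0) - 254)) - 64632 = (1247 + (6 - 1*13 - 254)) - 64632 = (1247 + (6 - 13 - 254)) - 64632 = (1247 - 261) - 64632 = 986 - 64632 = -63646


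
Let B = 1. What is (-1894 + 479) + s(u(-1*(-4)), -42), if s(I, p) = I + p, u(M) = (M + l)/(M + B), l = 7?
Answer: -7274/5 ≈ -1454.8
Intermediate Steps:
u(M) = (7 + M)/(1 + M) (u(M) = (M + 7)/(M + 1) = (7 + M)/(1 + M))
(-1894 + 479) + s(u(-1*(-4)), -42) = (-1894 + 479) + ((7 - 1*(-4))/(1 - 1*(-4)) - 42) = -1415 + ((7 + 4)/(1 + 4) - 42) = -1415 + (11/5 - 42) = -1415 - 199/5 = -7274/5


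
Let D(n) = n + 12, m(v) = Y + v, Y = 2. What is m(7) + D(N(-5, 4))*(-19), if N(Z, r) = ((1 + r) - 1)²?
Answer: -523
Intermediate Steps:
m(v) = 2 + v
N(Z, r) = r²
D(n) = 12 + n
m(7) + D(N(-5, 4))*(-19) = (2 + 7) + (12 + 4²)*(-19) = 9 + (12 + 16)*(-19) = 9 + 28*(-19) = 9 - 532 = -523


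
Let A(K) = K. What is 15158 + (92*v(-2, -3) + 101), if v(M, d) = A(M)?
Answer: 15075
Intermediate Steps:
v(M, d) = M
15158 + (92*v(-2, -3) + 101) = 15158 + (92*(-2) + 101) = 15158 + (-184 + 101) = 15158 - 83 = 15075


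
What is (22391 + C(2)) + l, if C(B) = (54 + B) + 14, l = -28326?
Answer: -5865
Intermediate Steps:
C(B) = 68 + B
(22391 + C(2)) + l = (22391 + (68 + 2)) - 28326 = (22391 + 70) - 28326 = 22461 - 28326 = -5865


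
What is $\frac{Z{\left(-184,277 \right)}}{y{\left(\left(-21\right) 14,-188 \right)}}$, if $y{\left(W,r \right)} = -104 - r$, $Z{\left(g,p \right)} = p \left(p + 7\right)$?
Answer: $\frac{19667}{21} \approx 936.52$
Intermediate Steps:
$Z{\left(g,p \right)} = p \left(7 + p\right)$
$\frac{Z{\left(-184,277 \right)}}{y{\left(\left(-21\right) 14,-188 \right)}} = \frac{277 \left(7 + 277\right)}{-104 - -188} = \frac{277 \cdot 284}{-104 + 188} = \frac{78668}{84} = 78668 \cdot \frac{1}{84} = \frac{19667}{21}$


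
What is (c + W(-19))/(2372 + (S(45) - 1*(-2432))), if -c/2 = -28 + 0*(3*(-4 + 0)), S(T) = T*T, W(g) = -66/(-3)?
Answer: 78/6829 ≈ 0.011422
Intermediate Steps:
W(g) = 22 (W(g) = -66*(-1/3) = 22)
S(T) = T**2
c = 56 (c = -2*(-28 + 0*(3*(-4 + 0))) = -2*(-28 + 0*(3*(-4))) = -2*(-28 + 0*(-12)) = -2*(-28 + 0) = -2*(-28) = 56)
(c + W(-19))/(2372 + (S(45) - 1*(-2432))) = (56 + 22)/(2372 + (45**2 - 1*(-2432))) = 78/(2372 + (2025 + 2432)) = 78/(2372 + 4457) = 78/6829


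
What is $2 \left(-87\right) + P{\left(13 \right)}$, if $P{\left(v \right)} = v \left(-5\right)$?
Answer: $-239$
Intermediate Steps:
$P{\left(v \right)} = - 5 v$
$2 \left(-87\right) + P{\left(13 \right)} = 2 \left(-87\right) - 65 = -174 - 65 = -239$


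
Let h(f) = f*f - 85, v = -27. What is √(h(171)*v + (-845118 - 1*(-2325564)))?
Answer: 3*√77026 ≈ 832.61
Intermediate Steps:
h(f) = -85 + f² (h(f) = f² - 85 = -85 + f²)
√(h(171)*v + (-845118 - 1*(-2325564))) = √((-85 + 171²)*(-27) + (-845118 - 1*(-2325564))) = √((-85 + 29241)*(-27) + (-845118 + 2325564)) = √(29156*(-27) + 1480446) = √(-787212 + 1480446) = √693234 = 3*√77026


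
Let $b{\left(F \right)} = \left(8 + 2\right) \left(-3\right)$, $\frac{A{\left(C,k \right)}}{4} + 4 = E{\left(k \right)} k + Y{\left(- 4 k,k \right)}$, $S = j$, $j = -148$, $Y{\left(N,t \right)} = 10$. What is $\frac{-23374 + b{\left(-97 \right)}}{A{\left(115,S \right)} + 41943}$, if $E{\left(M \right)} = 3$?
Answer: $- \frac{23404}{40191} \approx -0.58232$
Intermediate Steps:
$S = -148$
$A{\left(C,k \right)} = 24 + 12 k$ ($A{\left(C,k \right)} = -16 + 4 \left(3 k + 10\right) = -16 + 4 \left(10 + 3 k\right) = -16 + \left(40 + 12 k\right) = 24 + 12 k$)
$b{\left(F \right)} = -30$ ($b{\left(F \right)} = 10 \left(-3\right) = -30$)
$\frac{-23374 + b{\left(-97 \right)}}{A{\left(115,S \right)} + 41943} = \frac{-23374 - 30}{\left(24 + 12 \left(-148\right)\right) + 41943} = - \frac{23404}{\left(24 - 1776\right) + 41943} = - \frac{23404}{-1752 + 41943} = - \frac{23404}{40191}$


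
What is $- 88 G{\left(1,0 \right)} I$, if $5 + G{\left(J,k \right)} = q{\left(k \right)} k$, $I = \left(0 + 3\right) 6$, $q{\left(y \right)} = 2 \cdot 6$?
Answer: $7920$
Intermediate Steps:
$q{\left(y \right)} = 12$
$I = 18$ ($I = 3 \cdot 6 = 18$)
$G{\left(J,k \right)} = -5 + 12 k$
$- 88 G{\left(1,0 \right)} I = - 88 \left(-5 + 12 \cdot 0\right) 18 = - 88 \left(-5 + 0\right) 18 = \left(-88\right) \left(-5\right) 18 = 440 \cdot 18 = 7920$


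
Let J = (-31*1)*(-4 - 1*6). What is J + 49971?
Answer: 50281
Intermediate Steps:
J = 310 (J = -31*(-4 - 6) = -31*(-10) = 310)
J + 49971 = 310 + 49971 = 50281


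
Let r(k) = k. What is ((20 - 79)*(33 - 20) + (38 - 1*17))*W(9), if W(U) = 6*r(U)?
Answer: -40284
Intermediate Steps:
W(U) = 6*U
((20 - 79)*(33 - 20) + (38 - 1*17))*W(9) = ((20 - 79)*(33 - 20) + (38 - 1*17))*(6*9) = (-59*13 + (38 - 17))*54 = (-767 + 21)*54 = -746*54 = -40284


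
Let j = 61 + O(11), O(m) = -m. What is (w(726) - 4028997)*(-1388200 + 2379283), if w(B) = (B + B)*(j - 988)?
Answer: -5342901693759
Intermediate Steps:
j = 50 (j = 61 - 1*11 = 61 - 11 = 50)
w(B) = -1876*B (w(B) = (B + B)*(50 - 988) = (2*B)*(-938) = -1876*B)
(w(726) - 4028997)*(-1388200 + 2379283) = (-1876*726 - 4028997)*(-1388200 + 2379283) = (-1361976 - 4028997)*991083 = -5390973*991083 = -5342901693759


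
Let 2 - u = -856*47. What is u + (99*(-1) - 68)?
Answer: 40067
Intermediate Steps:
u = 40234 (u = 2 - (-856)*47 = 2 - 1*(-40232) = 2 + 40232 = 40234)
u + (99*(-1) - 68) = 40234 + (99*(-1) - 68) = 40234 + (-99 - 68) = 40234 - 167 = 40067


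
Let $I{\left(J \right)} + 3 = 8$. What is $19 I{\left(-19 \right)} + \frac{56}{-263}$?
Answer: $\frac{24929}{263} \approx 94.787$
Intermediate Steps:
$I{\left(J \right)} = 5$ ($I{\left(J \right)} = -3 + 8 = 5$)
$19 I{\left(-19 \right)} + \frac{56}{-263} = 19 \cdot 5 + \frac{56}{-263} = 95 + 56 \left(- \frac{1}{263}\right) = 95 - \frac{56}{263} = \frac{24929}{263}$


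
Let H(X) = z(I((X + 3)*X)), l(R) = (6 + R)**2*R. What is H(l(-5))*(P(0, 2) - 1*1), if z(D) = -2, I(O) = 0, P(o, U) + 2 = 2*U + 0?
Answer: -2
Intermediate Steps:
P(o, U) = -2 + 2*U (P(o, U) = -2 + (2*U + 0) = -2 + 2*U)
l(R) = R*(6 + R)**2
H(X) = -2
H(l(-5))*(P(0, 2) - 1*1) = -2*((-2 + 2*2) - 1*1) = -2*((-2 + 4) - 1) = -2*(2 - 1) = -2*1 = -2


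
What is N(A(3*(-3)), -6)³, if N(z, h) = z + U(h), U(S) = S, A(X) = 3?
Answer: -27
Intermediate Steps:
N(z, h) = h + z (N(z, h) = z + h = h + z)
N(A(3*(-3)), -6)³ = (-6 + 3)³ = (-3)³ = -27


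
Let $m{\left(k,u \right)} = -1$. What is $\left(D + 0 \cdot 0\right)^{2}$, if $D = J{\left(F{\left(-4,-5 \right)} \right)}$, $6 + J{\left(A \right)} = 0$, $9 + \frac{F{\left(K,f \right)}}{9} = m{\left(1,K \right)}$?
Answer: $36$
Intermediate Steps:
$F{\left(K,f \right)} = -90$ ($F{\left(K,f \right)} = -81 + 9 \left(-1\right) = -81 - 9 = -90$)
$J{\left(A \right)} = -6$ ($J{\left(A \right)} = -6 + 0 = -6$)
$D = -6$
$\left(D + 0 \cdot 0\right)^{2} = \left(-6 + 0 \cdot 0\right)^{2} = \left(-6 + 0\right)^{2} = \left(-6\right)^{2} = 36$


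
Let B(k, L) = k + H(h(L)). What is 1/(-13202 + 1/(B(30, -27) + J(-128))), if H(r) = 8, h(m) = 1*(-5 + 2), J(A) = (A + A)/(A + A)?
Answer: -39/514877 ≈ -7.5746e-5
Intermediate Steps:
J(A) = 1 (J(A) = (2*A)/((2*A)) = (2*A)*(1/(2*A)) = 1)
h(m) = -3 (h(m) = 1*(-3) = -3)
B(k, L) = 8 + k (B(k, L) = k + 8 = 8 + k)
1/(-13202 + 1/(B(30, -27) + J(-128))) = 1/(-13202 + 1/((8 + 30) + 1)) = 1/(-13202 + 1/(38 + 1)) = 1/(-13202 + 1/39) = 1/(-514877/39) = -39/514877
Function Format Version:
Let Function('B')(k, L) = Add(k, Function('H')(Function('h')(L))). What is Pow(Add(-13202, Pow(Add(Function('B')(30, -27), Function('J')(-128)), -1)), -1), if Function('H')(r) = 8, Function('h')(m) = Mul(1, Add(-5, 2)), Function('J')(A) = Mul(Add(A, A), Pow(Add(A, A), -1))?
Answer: Rational(-39, 514877) ≈ -7.5746e-5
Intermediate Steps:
Function('J')(A) = 1 (Function('J')(A) = Mul(Mul(2, A), Pow(Mul(2, A), -1)) = Mul(Mul(2, A), Mul(Rational(1, 2), Pow(A, -1))) = 1)
Function('h')(m) = -3 (Function('h')(m) = Mul(1, -3) = -3)
Function('B')(k, L) = Add(8, k) (Function('B')(k, L) = Add(k, 8) = Add(8, k))
Pow(Add(-13202, Pow(Add(Function('B')(30, -27), Function('J')(-128)), -1)), -1) = Pow(Add(-13202, Pow(Add(Add(8, 30), 1), -1)), -1) = Pow(Add(-13202, Pow(Add(38, 1), -1)), -1) = Pow(Add(-13202, Pow(39, -1)), -1) = Pow(Add(-13202, Rational(1, 39)), -1) = Pow(Rational(-514877, 39), -1) = Rational(-39, 514877)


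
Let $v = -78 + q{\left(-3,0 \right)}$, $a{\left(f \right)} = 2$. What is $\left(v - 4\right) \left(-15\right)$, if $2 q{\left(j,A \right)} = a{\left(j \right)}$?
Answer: $1215$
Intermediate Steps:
$q{\left(j,A \right)} = 1$ ($q{\left(j,A \right)} = \frac{1}{2} \cdot 2 = 1$)
$v = -77$ ($v = -78 + 1 = -77$)
$\left(v - 4\right) \left(-15\right) = \left(-77 - 4\right) \left(-15\right) = \left(-81\right) \left(-15\right) = 1215$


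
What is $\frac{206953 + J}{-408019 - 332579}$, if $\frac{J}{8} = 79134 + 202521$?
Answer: $- \frac{2460193}{740598} \approx -3.3219$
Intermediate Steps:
$J = 2253240$ ($J = 8 \left(79134 + 202521\right) = 8 \cdot 281655 = 2253240$)
$\frac{206953 + J}{-408019 - 332579} = \frac{206953 + 2253240}{-408019 - 332579} = \frac{2460193}{-740598} = 2460193 \left(- \frac{1}{740598}\right) = - \frac{2460193}{740598}$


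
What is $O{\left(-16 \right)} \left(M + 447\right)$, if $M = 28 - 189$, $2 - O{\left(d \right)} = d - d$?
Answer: $572$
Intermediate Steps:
$O{\left(d \right)} = 2$ ($O{\left(d \right)} = 2 - \left(d - d\right) = 2 - 0 = 2 + 0 = 2$)
$M = -161$
$O{\left(-16 \right)} \left(M + 447\right) = 2 \left(-161 + 447\right) = 2 \cdot 286 = 572$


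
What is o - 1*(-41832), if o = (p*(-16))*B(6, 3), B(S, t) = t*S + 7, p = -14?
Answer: 47432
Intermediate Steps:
B(S, t) = 7 + S*t (B(S, t) = S*t + 7 = 7 + S*t)
o = 5600 (o = (-14*(-16))*(7 + 6*3) = 224*(7 + 18) = 224*25 = 5600)
o - 1*(-41832) = 5600 - 1*(-41832) = 5600 + 41832 = 47432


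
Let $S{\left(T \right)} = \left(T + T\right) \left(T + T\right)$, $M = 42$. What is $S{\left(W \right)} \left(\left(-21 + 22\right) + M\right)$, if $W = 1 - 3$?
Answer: $688$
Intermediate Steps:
$W = -2$
$S{\left(T \right)} = 4 T^{2}$ ($S{\left(T \right)} = 2 T 2 T = 4 T^{2}$)
$S{\left(W \right)} \left(\left(-21 + 22\right) + M\right) = 4 \left(-2\right)^{2} \left(\left(-21 + 22\right) + 42\right) = 4 \cdot 4 \left(1 + 42\right) = 16 \cdot 43 = 688$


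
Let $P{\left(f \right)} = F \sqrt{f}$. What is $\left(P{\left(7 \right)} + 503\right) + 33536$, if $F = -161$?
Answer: $34039 - 161 \sqrt{7} \approx 33613.0$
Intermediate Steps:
$P{\left(f \right)} = - 161 \sqrt{f}$
$\left(P{\left(7 \right)} + 503\right) + 33536 = \left(- 161 \sqrt{7} + 503\right) + 33536 = \left(503 - 161 \sqrt{7}\right) + 33536 = 34039 - 161 \sqrt{7}$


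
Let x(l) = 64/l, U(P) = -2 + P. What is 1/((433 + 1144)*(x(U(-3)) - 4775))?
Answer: -5/37751803 ≈ -1.3244e-7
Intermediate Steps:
1/((433 + 1144)*(x(U(-3)) - 4775)) = 1/((433 + 1144)*(64/(-2 - 3) - 4775)) = 1/(1577*(64/(-5) - 4775)) = 1/(1577*(64*(-1/5) - 4775)) = 1/(1577*(-64/5 - 4775)) = 1/(1577*(-23939/5)) = 1/(-37751803/5) = -5/37751803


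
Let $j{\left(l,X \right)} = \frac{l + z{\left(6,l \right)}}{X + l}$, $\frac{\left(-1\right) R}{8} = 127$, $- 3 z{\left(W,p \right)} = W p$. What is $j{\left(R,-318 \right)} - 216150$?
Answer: $- \frac{144172558}{667} \approx -2.1615 \cdot 10^{5}$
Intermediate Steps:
$z{\left(W,p \right)} = - \frac{W p}{3}$
$R = -1016$ ($R = \left(-8\right) 127 = -1016$)
$j{\left(l,X \right)} = - \frac{l}{X + l}$ ($j{\left(l,X \right)} = \frac{l - 2 l}{X + l} = \frac{\left(-1\right) l}{X + l} = - \frac{l}{X + l}$)
$j{\left(R,-318 \right)} - 216150 = \left(-1\right) \left(-1016\right) \frac{1}{-318 - 1016} - 216150 = \left(-1\right) \left(-1016\right) \frac{1}{-1334} - 216150 = \left(-1\right) \left(-1016\right) \left(- \frac{1}{1334}\right) - 216150 = - \frac{508}{667} - 216150 = - \frac{144172558}{667}$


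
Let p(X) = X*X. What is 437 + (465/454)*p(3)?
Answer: 202583/454 ≈ 446.22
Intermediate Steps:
p(X) = X²
437 + (465/454)*p(3) = 437 + (465/454)*3² = 437 + (465*(1/454))*9 = 437 + (465/454)*9 = 437 + 4185/454 = 202583/454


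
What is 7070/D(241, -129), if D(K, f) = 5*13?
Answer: 1414/13 ≈ 108.77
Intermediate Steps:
D(K, f) = 65
7070/D(241, -129) = 7070/65 = 7070*(1/65) = 1414/13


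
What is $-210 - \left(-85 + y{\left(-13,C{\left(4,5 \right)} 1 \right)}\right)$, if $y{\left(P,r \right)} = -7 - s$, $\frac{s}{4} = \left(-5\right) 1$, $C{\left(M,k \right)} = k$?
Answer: $-138$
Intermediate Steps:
$s = -20$ ($s = 4 \left(\left(-5\right) 1\right) = 4 \left(-5\right) = -20$)
$y{\left(P,r \right)} = 13$ ($y{\left(P,r \right)} = -7 - -20 = -7 + 20 = 13$)
$-210 - \left(-85 + y{\left(-13,C{\left(4,5 \right)} 1 \right)}\right) = -210 - \left(-85 + 13\right) = -210 - -72 = -210 + 72 = -138$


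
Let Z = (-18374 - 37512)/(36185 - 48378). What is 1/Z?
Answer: 12193/55886 ≈ 0.21818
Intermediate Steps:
Z = 55886/12193 (Z = -55886/(-12193) = -55886*(-1/12193) = 55886/12193 ≈ 4.5835)
1/Z = 1/(55886/12193) = 12193/55886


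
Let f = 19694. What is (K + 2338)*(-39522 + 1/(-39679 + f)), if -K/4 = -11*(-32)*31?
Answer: 6525717326802/3997 ≈ 1.6327e+9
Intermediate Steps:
K = -43648 (K = -4*(-11*(-32))*31 = -1408*31 = -4*10912 = -43648)
(K + 2338)*(-39522 + 1/(-39679 + f)) = (-43648 + 2338)*(-39522 + 1/(-39679 + 19694)) = -41310*(-39522 + 1/(-19985)) = -41310*(-39522 - 1/19985) = -41310*(-789847171/19985) = 6525717326802/3997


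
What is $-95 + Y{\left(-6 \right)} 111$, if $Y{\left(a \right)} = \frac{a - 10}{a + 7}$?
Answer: $-1871$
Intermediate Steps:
$Y{\left(a \right)} = \frac{-10 + a}{7 + a}$
$-95 + Y{\left(-6 \right)} 111 = -95 + \frac{-10 - 6}{7 - 6} \cdot 111 = -95 + 1^{-1} \left(-16\right) 111 = -95 + 1 \left(-16\right) 111 = -95 - 1776 = -1871$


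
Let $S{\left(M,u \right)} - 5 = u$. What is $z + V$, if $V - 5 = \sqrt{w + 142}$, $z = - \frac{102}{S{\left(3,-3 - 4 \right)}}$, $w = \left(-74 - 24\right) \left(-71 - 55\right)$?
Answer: $56 + \sqrt{12490} \approx 167.76$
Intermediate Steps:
$w = 12348$ ($w = \left(-98\right) \left(-126\right) = 12348$)
$S{\left(M,u \right)} = 5 + u$
$z = 51$ ($z = - \frac{102}{5 - 7} = - \frac{102}{-2} = \left(-102\right) \left(- \frac{1}{2}\right) = 51$)
$V = 5 + \sqrt{12490}$ ($V = 5 + \sqrt{12348 + 142} = 5 + \sqrt{12490} \approx 116.76$)
$z + V = 51 + \left(5 + \sqrt{12490}\right) = 56 + \sqrt{12490}$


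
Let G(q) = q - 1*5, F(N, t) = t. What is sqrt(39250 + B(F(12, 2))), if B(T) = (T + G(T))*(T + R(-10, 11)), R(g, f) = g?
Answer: 3*sqrt(4362) ≈ 198.14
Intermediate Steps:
G(q) = -5 + q (G(q) = q - 5 = -5 + q)
B(T) = (-10 + T)*(-5 + 2*T) (B(T) = (T + (-5 + T))*(T - 10) = (-5 + 2*T)*(-10 + T) = (-10 + T)*(-5 + 2*T))
sqrt(39250 + B(F(12, 2))) = sqrt(39250 + (50 - 25*2 + 2*2**2)) = sqrt(39250 + (50 - 50 + 2*4)) = sqrt(39250 + (50 - 50 + 8)) = sqrt(39250 + 8) = sqrt(39258) = 3*sqrt(4362)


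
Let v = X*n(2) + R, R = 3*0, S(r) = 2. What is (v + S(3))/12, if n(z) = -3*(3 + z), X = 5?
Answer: -73/12 ≈ -6.0833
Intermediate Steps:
n(z) = -9 - 3*z
R = 0
v = -75 (v = 5*(-9 - 3*2) + 0 = 5*(-9 - 6) + 0 = 5*(-15) + 0 = -75 + 0 = -75)
(v + S(3))/12 = (-75 + 2)/12 = -73*1/12 = -73/12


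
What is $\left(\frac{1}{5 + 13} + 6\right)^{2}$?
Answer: $\frac{11881}{324} \approx 36.67$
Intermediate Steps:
$\left(\frac{1}{5 + 13} + 6\right)^{2} = \left(\frac{1}{18} + 6\right)^{2} = \left(\frac{109}{18}\right)^{2} = \frac{11881}{324}$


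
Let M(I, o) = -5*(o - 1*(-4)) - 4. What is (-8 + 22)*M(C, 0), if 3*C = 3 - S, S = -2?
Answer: -336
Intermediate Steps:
C = 5/3 (C = (3 - 1*(-2))/3 = (3 + 2)/3 = (1/3)*5 = 5/3 ≈ 1.6667)
M(I, o) = -24 - 5*o (M(I, o) = -5*(o + 4) - 4 = -5*(4 + o) - 4 = (-20 - 5*o) - 4 = -24 - 5*o)
(-8 + 22)*M(C, 0) = (-8 + 22)*(-24 - 5*0) = 14*(-24 + 0) = 14*(-24) = -336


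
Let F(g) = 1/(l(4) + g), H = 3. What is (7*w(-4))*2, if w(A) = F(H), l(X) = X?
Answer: 2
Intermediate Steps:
F(g) = 1/(4 + g)
w(A) = ⅐ (w(A) = 1/(4 + 3) = 1/7 = ⅐)
(7*w(-4))*2 = (7*(⅐))*2 = 1*2 = 2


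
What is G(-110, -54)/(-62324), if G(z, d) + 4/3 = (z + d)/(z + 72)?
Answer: -85/1776234 ≈ -4.7854e-5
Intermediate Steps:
G(z, d) = -4/3 + (d + z)/(72 + z) (G(z, d) = -4/3 + (z + d)/(z + 72) = -4/3 + (d + z)/(72 + z))
G(-110, -54)/(-62324) = ((-96 - 54 - ⅓*(-110))/(72 - 110))/(-62324) = ((-96 - 54 + 110/3)/(-38))*(-1/62324) = -1/38*(-340/3)*(-1/62324) = (170/57)*(-1/62324) = -85/1776234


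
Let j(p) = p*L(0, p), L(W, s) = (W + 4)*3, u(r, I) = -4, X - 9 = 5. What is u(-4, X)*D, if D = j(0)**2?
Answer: 0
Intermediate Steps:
X = 14 (X = 9 + 5 = 14)
L(W, s) = 12 + 3*W (L(W, s) = (4 + W)*3 = 12 + 3*W)
j(p) = 12*p (j(p) = p*(12 + 3*0) = p*(12 + 0) = p*12 = 12*p)
D = 0 (D = (12*0)**2 = 0**2 = 0)
u(-4, X)*D = -4*0 = 0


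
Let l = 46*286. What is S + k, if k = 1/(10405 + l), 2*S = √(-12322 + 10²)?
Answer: 1/23561 + 3*I*√1358/2 ≈ 4.2443e-5 + 55.277*I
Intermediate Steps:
l = 13156
S = 3*I*√1358/2 (S = √(-12322 + 10²)/2 = √(-12322 + 100)/2 = √(-12222)/2 = (3*I*√1358)/2 = 3*I*√1358/2 ≈ 55.277*I)
k = 1/23561 (k = 1/(10405 + 13156) = 1/23561 ≈ 4.2443e-5)
S + k = 3*I*√1358/2 + 1/23561 = 1/23561 + 3*I*√1358/2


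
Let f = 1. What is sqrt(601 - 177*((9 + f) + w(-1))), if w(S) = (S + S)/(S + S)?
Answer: I*sqrt(1346) ≈ 36.688*I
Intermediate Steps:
w(S) = 1 (w(S) = (2*S)/((2*S)) = (2*S)*(1/(2*S)) = 1)
sqrt(601 - 177*((9 + f) + w(-1))) = sqrt(601 - 177*((9 + 1) + 1)) = sqrt(601 - 177*(10 + 1)) = sqrt(601 - 177*11) = sqrt(601 - 1947) = sqrt(-1346) = I*sqrt(1346)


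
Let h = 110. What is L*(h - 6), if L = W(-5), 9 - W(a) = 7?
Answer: 208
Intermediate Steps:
W(a) = 2 (W(a) = 9 - 1*7 = 9 - 7 = 2)
L = 2
L*(h - 6) = 2*(110 - 6) = 2*104 = 208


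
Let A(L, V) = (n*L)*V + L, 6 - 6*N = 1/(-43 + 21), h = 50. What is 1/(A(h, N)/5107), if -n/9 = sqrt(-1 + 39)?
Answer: -2471788/75596275 - 22414623*sqrt(38)/75596275 ≈ -1.8605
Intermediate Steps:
n = -9*sqrt(38) (n = -9*sqrt(-1 + 39) = -9*sqrt(38) ≈ -55.480)
N = 133/132 (N = 1 - 1/(6*(-43 + 21)) = 1 - 1/6/(-22) = 1 - 1/6*(-1/22) = 1 + 1/132 = 133/132 ≈ 1.0076)
A(L, V) = L - 9*L*V*sqrt(38) (A(L, V) = ((-9*sqrt(38))*L)*V + L = (-9*L*sqrt(38))*V + L = -9*L*V*sqrt(38) + L = L - 9*L*V*sqrt(38))
1/(A(h, N)/5107) = 1/((50*(1 - 9*133/132*sqrt(38)))/5107) = 1/((50*(1 - 399*sqrt(38)/44))*(1/5107)) = 1/((50 - 9975*sqrt(38)/22)*(1/5107)) = 1/(50/5107 - 9975*sqrt(38)/112354)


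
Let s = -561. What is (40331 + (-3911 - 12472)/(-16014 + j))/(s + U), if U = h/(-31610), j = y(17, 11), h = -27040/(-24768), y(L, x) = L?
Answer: -3157068574906920/43913381928769 ≈ -71.893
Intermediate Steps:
h = 845/774 (h = -27040*(-1/24768) = 845/774 ≈ 1.0917)
j = 17
U = -169/4893228 (U = (845/774)/(-31610) = (845/774)*(-1/31610) = -169/4893228 ≈ -3.4538e-5)
(40331 + (-3911 - 12472)/(-16014 + j))/(s + U) = (40331 + (-3911 - 12472)/(-16014 + 17))/(-561 - 169/4893228) = (40331 - 16383/(-15997))/(-2745101077/4893228) = (40331 - 16383*(-1/15997))*(-4893228/2745101077) = (40331 + 16383/15997)*(-4893228/2745101077) = (645191390/15997)*(-4893228/2745101077) = -3157068574906920/43913381928769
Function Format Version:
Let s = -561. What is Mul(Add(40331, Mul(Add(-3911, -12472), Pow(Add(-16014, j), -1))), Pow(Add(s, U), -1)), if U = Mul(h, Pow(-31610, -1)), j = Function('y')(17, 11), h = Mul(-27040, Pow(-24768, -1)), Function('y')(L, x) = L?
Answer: Rational(-3157068574906920, 43913381928769) ≈ -71.893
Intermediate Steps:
h = Rational(845, 774) (h = Mul(-27040, Rational(-1, 24768)) = Rational(845, 774) ≈ 1.0917)
j = 17
U = Rational(-169, 4893228) (U = Mul(Rational(845, 774), Pow(-31610, -1)) = Mul(Rational(845, 774), Rational(-1, 31610)) = Rational(-169, 4893228) ≈ -3.4538e-5)
Mul(Add(40331, Mul(Add(-3911, -12472), Pow(Add(-16014, j), -1))), Pow(Add(s, U), -1)) = Mul(Add(40331, Mul(Add(-3911, -12472), Pow(Add(-16014, 17), -1))), Pow(Add(-561, Rational(-169, 4893228)), -1)) = Mul(Add(40331, Mul(-16383, Pow(-15997, -1))), Pow(Rational(-2745101077, 4893228), -1)) = Mul(Add(40331, Mul(-16383, Rational(-1, 15997))), Rational(-4893228, 2745101077)) = Mul(Add(40331, Rational(16383, 15997)), Rational(-4893228, 2745101077)) = Mul(Rational(645191390, 15997), Rational(-4893228, 2745101077)) = Rational(-3157068574906920, 43913381928769)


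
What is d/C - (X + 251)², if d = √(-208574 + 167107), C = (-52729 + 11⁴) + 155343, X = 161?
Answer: -169744 + I*√41467/117255 ≈ -1.6974e+5 + 0.0017367*I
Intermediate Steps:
C = 117255 (C = (-52729 + 14641) + 155343 = -38088 + 155343 = 117255)
d = I*√41467 (d = √(-41467) = I*√41467 ≈ 203.63*I)
d/C - (X + 251)² = (I*√41467)/117255 - (161 + 251)² = (I*√41467)*(1/117255) - 1*412² = I*√41467/117255 - 1*169744 = I*√41467/117255 - 169744 = -169744 + I*√41467/117255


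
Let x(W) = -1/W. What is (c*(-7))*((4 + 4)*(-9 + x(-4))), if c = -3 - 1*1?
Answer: -1960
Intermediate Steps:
c = -4 (c = -3 - 1 = -4)
(c*(-7))*((4 + 4)*(-9 + x(-4))) = (-4*(-7))*((4 + 4)*(-9 - 1/(-4))) = 28*(8*(-9 - 1*(-1/4))) = 28*(8*(-9 + 1/4)) = 28*(8*(-35/4)) = 28*(-70) = -1960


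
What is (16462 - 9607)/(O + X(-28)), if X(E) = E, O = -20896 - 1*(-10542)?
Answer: -6855/10382 ≈ -0.66028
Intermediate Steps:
O = -10354 (O = -20896 + 10542 = -10354)
(16462 - 9607)/(O + X(-28)) = (16462 - 9607)/(-10354 - 28) = 6855/(-10382) = 6855*(-1/10382) = -6855/10382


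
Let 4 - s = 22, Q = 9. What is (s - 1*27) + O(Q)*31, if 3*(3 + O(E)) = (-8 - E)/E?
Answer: -4253/27 ≈ -157.52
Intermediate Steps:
s = -18 (s = 4 - 1*22 = 4 - 22 = -18)
O(E) = -3 + (-8 - E)/(3*E) (O(E) = -3 + ((-8 - E)/E)/3 = -3 + (-8 - E)/(3*E))
(s - 1*27) + O(Q)*31 = (-18 - 1*27) + ((⅔)*(-4 - 5*9)/9)*31 = (-18 - 27) + ((⅔)*(⅑)*(-4 - 45))*31 = -45 + ((⅔)*(⅑)*(-49))*31 = -45 - 98/27*31 = -45 - 3038/27 = -4253/27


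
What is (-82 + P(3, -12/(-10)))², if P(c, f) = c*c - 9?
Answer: 6724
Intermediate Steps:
P(c, f) = -9 + c² (P(c, f) = c² - 9 = -9 + c²)
(-82 + P(3, -12/(-10)))² = (-82 + (-9 + 3²))² = (-82 + (-9 + 9))² = (-82 + 0)² = (-82)² = 6724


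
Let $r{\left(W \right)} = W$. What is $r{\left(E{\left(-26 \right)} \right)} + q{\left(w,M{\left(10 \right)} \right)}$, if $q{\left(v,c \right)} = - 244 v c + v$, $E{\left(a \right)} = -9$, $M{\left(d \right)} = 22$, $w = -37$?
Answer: $198570$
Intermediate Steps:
$q{\left(v,c \right)} = v - 244 c v$ ($q{\left(v,c \right)} = - 244 c v + v = v - 244 c v$)
$r{\left(E{\left(-26 \right)} \right)} + q{\left(w,M{\left(10 \right)} \right)} = -9 - 37 \left(1 - 5368\right) = -9 - -198579 = -9 + 198579 = 198570$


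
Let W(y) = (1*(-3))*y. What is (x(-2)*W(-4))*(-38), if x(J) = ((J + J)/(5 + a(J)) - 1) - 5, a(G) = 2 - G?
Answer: 8816/3 ≈ 2938.7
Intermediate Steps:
x(J) = -6 + 2*J/(7 - J) (x(J) = ((J + J)/(5 + (2 - J)) - 1) - 5 = ((2*J)/(7 - J) - 1) - 5 = (2*J/(7 - J) - 1) - 5 = (-1 + 2*J/(7 - J)) - 5 = -6 + 2*J/(7 - J))
W(y) = -3*y
(x(-2)*W(-4))*(-38) = ((2*(21 - 4*(-2))/(-7 - 2))*(-3*(-4)))*(-38) = ((2*(21 + 8)/(-9))*12)*(-38) = ((2*(-⅑)*29)*12)*(-38) = -58/9*12*(-38) = -232/3*(-38) = 8816/3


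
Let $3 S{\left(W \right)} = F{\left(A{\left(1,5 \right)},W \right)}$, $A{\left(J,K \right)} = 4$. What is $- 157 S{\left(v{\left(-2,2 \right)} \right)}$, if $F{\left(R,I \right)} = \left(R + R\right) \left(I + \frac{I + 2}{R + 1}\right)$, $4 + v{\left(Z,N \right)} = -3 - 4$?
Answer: $\frac{80384}{15} \approx 5358.9$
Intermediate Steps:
$v{\left(Z,N \right)} = -11$ ($v{\left(Z,N \right)} = -4 - 7 = -11$)
$F{\left(R,I \right)} = 2 R \left(I + \frac{2 + I}{1 + R}\right)$
$S{\left(W \right)} = \frac{16}{15} + \frac{16 W}{5}$ ($S{\left(W \right)} = \frac{2 \cdot 4 \frac{1}{1 + 4} \left(2 + 2 W + W 4\right)}{3} = \frac{2 \cdot 4 \cdot \frac{1}{5} \left(2 + 2 W + 4 W\right)}{3} = \frac{2 \cdot 4 \cdot \frac{1}{5} \left(2 + 6 W\right)}{3} = \frac{\frac{16}{5} + \frac{48 W}{5}}{3} = \frac{16}{15} + \frac{16 W}{5}$)
$- 157 S{\left(v{\left(-2,2 \right)} \right)} = - 157 \left(\frac{16}{15} + \frac{16}{5} \left(-11\right)\right) = - 157 \left(\frac{16}{15} - \frac{176}{5}\right) = \left(-157\right) \left(- \frac{512}{15}\right) = \frac{80384}{15}$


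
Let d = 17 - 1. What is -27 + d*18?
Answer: 261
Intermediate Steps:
d = 16
-27 + d*18 = -27 + 16*18 = -27 + 288 = 261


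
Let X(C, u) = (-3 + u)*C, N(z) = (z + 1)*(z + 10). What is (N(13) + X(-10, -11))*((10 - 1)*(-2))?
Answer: -8316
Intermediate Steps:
N(z) = (1 + z)*(10 + z)
X(C, u) = C*(-3 + u)
(N(13) + X(-10, -11))*((10 - 1)*(-2)) = ((10 + 13² + 11*13) - 10*(-3 - 11))*((10 - 1)*(-2)) = ((10 + 169 + 143) - 10*(-14))*(9*(-2)) = (322 + 140)*(-18) = 462*(-18) = -8316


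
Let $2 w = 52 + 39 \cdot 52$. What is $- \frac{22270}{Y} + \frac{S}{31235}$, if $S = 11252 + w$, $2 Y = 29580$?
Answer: $- \frac{3022381}{2717445} \approx -1.1122$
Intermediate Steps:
$Y = 14790$ ($Y = \frac{1}{2} \cdot 29580 = 14790$)
$w = 1040$ ($w = \frac{52 + 39 \cdot 52}{2} = \frac{52 + 2028}{2} = \frac{1}{2} \cdot 2080 = 1040$)
$S = 12292$ ($S = 11252 + 1040 = 12292$)
$- \frac{22270}{Y} + \frac{S}{31235} = - \frac{22270}{14790} + \frac{12292}{31235} = \left(-22270\right) \frac{1}{14790} + 12292 \cdot \frac{1}{31235} = - \frac{131}{87} + \frac{12292}{31235} = - \frac{3022381}{2717445}$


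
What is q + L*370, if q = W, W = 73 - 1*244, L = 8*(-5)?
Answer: -14971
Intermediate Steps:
L = -40
W = -171 (W = 73 - 244 = -171)
q = -171
q + L*370 = -171 - 40*370 = -171 - 14800 = -14971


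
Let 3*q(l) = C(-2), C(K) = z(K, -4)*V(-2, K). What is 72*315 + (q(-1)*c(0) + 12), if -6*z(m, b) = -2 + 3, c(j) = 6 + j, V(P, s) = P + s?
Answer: 68080/3 ≈ 22693.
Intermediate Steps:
z(m, b) = -1/6 (z(m, b) = -(-2 + 3)/6 = -1/6*1 = -1/6)
C(K) = 1/3 - K/6 (C(K) = -(-2 + K)/6 = 1/3 - K/6)
q(l) = 2/9 (q(l) = (1/3 - 1/6*(-2))/3 = (1/3 + 1/3)/3 = (1/3)*(2/3) = 2/9)
72*315 + (q(-1)*c(0) + 12) = 72*315 + (2*(6 + 0)/9 + 12) = 22680 + ((2/9)*6 + 12) = 22680 + (4/3 + 12) = 22680 + 40/3 = 68080/3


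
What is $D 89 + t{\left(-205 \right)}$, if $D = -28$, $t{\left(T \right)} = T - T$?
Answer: $-2492$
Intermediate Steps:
$t{\left(T \right)} = 0$
$D 89 + t{\left(-205 \right)} = \left(-28\right) 89 + 0 = -2492 + 0 = -2492$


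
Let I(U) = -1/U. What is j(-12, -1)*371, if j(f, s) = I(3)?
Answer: -371/3 ≈ -123.67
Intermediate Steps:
j(f, s) = -1/3
j(-12, -1)*371 = -1/3*371 = -371/3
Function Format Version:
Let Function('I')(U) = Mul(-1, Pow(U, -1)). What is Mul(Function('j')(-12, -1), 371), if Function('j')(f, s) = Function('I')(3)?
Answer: Rational(-371, 3) ≈ -123.67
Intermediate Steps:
Function('j')(f, s) = Rational(-1, 3) (Function('j')(f, s) = Mul(-1, Pow(3, -1)) = Mul(-1, Rational(1, 3)) = Rational(-1, 3))
Mul(Function('j')(-12, -1), 371) = Mul(Rational(-1, 3), 371) = Rational(-371, 3)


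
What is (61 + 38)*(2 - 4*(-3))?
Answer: 1386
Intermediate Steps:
(61 + 38)*(2 - 4*(-3)) = 99*(2 + 12) = 99*14 = 1386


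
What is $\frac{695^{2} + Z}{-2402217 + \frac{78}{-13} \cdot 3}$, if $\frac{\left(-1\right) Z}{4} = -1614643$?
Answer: $- \frac{6941597}{2402235} \approx -2.8896$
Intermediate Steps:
$Z = 6458572$ ($Z = \left(-4\right) \left(-1614643\right) = 6458572$)
$\frac{695^{2} + Z}{-2402217 + \frac{78}{-13} \cdot 3} = \frac{695^{2} + 6458572}{-2402217 + \frac{78}{-13} \cdot 3} = \frac{483025 + 6458572}{-2402217 + 78 \left(- \frac{1}{13}\right) 3} = \frac{6941597}{-2402217 - 18} = \frac{6941597}{-2402235} = 6941597 \left(- \frac{1}{2402235}\right) = - \frac{6941597}{2402235}$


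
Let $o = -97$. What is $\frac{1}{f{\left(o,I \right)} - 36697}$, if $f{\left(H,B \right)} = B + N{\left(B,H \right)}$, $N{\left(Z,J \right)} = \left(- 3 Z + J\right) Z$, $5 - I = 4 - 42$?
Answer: $- \frac{1}{46372} \approx -2.1565 \cdot 10^{-5}$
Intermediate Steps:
$I = 43$ ($I = 5 - \left(4 - 42\right) = 5 - -38 = 5 + 38 = 43$)
$N{\left(Z,J \right)} = Z \left(J - 3 Z\right)$ ($N{\left(Z,J \right)} = \left(J - 3 Z\right) Z = Z \left(J - 3 Z\right)$)
$f{\left(H,B \right)} = B + B \left(H - 3 B\right)$
$\frac{1}{f{\left(o,I \right)} - 36697} = \frac{1}{43 \left(1 - 97 - 129\right) - 36697} = \frac{1}{43 \left(-225\right) - 36697} = \frac{1}{-9675 - 36697} = \frac{1}{-46372} = - \frac{1}{46372}$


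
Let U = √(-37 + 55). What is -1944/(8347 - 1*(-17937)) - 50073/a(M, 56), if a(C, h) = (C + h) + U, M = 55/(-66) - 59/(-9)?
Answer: -6580532646288/8072401219 + 48670956*√2/1228489 ≈ -759.16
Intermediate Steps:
U = 3*√2 (U = √18 = 3*√2 ≈ 4.2426)
M = 103/18 (M = 55*(-1/66) - 59*(-⅑) = -⅚ + 59/9 = 103/18 ≈ 5.7222)
a(C, h) = C + h + 3*√2 (a(C, h) = (C + h) + 3*√2 = C + h + 3*√2)
-1944/(8347 - 1*(-17937)) - 50073/a(M, 56) = -1944/(8347 - 1*(-17937)) - 50073/(103/18 + 56 + 3*√2) = -1944/(8347 + 17937) - 50073/(1111/18 + 3*√2) = -1944/26284 - 50073/(1111/18 + 3*√2) = -1944*1/26284 - 50073/(1111/18 + 3*√2) = -486/6571 - 50073/(1111/18 + 3*√2)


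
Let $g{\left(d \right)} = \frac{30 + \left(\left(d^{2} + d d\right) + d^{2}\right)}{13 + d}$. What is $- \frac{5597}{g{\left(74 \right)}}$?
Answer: $- \frac{162313}{5486} \approx -29.587$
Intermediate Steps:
$g{\left(d \right)} = \frac{30 + 3 d^{2}}{13 + d}$ ($g{\left(d \right)} = \frac{30 + \left(\left(d^{2} + d^{2}\right) + d^{2}\right)}{13 + d} = \frac{30 + \left(2 d^{2} + d^{2}\right)}{13 + d} = \frac{30 + 3 d^{2}}{13 + d}$)
$- \frac{5597}{g{\left(74 \right)}} = - \frac{5597}{3 \frac{1}{13 + 74} \left(10 + 74^{2}\right)} = - \frac{5597}{3 \cdot \frac{1}{87} \left(10 + 5476\right)} = - \frac{5597}{3 \cdot \frac{1}{87} \cdot 5486} = - \frac{5597}{\frac{5486}{29}} = \left(-5597\right) \frac{29}{5486} = - \frac{162313}{5486}$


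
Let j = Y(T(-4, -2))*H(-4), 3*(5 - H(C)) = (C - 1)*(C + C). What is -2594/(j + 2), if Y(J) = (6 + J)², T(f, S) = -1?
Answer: 7782/619 ≈ 12.572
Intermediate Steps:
H(C) = 5 - 2*C*(-1 + C)/3 (H(C) = 5 - (C - 1)*(C + C)/3 = 5 - (-1 + C)*2*C/3 = 5 - 2*C*(-1 + C)/3)
j = -625/3 (j = (6 - 1)²*(5 - ⅔*(-4)² + (⅔)*(-4)) = 5²*(5 - ⅔*16 - 8/3) = 25*(5 - 32/3 - 8/3) = 25*(-25/3) = -625/3 ≈ -208.33)
-2594/(j + 2) = -2594/(-625/3 + 2) = -2594/(-619/3) = -3/619*(-2594) = 7782/619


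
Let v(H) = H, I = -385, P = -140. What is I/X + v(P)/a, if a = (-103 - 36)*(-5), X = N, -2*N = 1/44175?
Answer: 4728050222/139 ≈ 3.4015e+7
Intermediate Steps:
N = -1/88350 (N = -1/2/44175 = -1/2*1/44175 = -1/88350 ≈ -1.1319e-5)
X = -1/88350 ≈ -1.1319e-5
a = 695 (a = -139*(-5) = 695)
I/X + v(P)/a = -385/(-1/88350) - 140/695 = -385*(-88350) - 140*1/695 = 34014750 - 28/139 = 4728050222/139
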